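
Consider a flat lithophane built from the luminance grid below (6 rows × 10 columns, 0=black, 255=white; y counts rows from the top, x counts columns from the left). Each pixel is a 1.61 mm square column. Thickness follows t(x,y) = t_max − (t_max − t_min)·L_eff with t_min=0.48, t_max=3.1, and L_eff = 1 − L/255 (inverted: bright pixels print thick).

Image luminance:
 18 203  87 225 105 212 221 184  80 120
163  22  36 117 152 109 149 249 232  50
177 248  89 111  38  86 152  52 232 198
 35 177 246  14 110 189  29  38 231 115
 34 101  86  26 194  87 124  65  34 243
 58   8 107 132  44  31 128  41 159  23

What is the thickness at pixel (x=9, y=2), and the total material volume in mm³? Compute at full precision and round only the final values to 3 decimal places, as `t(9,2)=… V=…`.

span = t_max - t_min = 3.1 - 0.48 = 2.620
L(9,2) = 198, L_eff = 1 - 198/255 = 0.223529 (inverted)
t(9,2) = 3.1 - 2.620·0.223529 = 2.514
Σt over all 6·10 pixels = 214601/2125 ≈ 100.9887059
V = pitch²·Σt = 1.61²·214601/2125 = 261.773

t(9,2)=2.514 V=261.773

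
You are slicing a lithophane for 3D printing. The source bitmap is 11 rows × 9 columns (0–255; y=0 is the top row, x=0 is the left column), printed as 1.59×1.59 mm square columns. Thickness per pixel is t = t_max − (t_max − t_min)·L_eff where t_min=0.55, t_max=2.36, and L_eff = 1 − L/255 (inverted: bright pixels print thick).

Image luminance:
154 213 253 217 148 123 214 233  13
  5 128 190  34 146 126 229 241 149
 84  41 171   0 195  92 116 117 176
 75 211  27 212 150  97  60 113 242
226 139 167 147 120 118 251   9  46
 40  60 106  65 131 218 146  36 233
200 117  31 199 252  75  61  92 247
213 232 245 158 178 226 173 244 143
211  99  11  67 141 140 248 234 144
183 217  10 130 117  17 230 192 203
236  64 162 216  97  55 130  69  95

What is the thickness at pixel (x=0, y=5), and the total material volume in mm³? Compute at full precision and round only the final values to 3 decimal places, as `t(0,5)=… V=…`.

span = t_max - t_min = 2.36 - 0.55 = 1.810
L(0,5) = 40, L_eff = 1 - 40/255 = 0.843137 (inverted)
t(0,5) = 2.36 - 1.810·0.843137 = 0.834
Σt over all 11·9 pixels = 983198/6375 ≈ 154.2271373
V = pitch²·Σt = 1.59²·983198/6375 = 389.902

t(0,5)=0.834 V=389.902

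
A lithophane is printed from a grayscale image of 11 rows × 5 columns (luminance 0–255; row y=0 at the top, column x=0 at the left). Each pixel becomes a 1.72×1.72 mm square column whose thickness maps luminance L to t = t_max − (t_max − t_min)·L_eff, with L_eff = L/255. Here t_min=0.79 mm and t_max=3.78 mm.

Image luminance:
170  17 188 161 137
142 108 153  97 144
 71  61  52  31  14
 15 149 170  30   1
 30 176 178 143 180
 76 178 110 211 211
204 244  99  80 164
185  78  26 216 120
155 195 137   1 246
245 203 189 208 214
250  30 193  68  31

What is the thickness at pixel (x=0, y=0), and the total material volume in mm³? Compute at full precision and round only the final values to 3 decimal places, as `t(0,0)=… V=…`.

span = t_max - t_min = 3.78 - 0.79 = 2.990
L(0,0) = 170, L_eff = 170/255 = 0.666667
t(0,0) = 3.78 - 2.990·0.666667 = 1.787
Σt over all 11·5 pixels = 210209/1700 ≈ 123.6523529
V = pitch²·Σt = 1.72²·210209/1700 = 365.813

t(0,0)=1.787 V=365.813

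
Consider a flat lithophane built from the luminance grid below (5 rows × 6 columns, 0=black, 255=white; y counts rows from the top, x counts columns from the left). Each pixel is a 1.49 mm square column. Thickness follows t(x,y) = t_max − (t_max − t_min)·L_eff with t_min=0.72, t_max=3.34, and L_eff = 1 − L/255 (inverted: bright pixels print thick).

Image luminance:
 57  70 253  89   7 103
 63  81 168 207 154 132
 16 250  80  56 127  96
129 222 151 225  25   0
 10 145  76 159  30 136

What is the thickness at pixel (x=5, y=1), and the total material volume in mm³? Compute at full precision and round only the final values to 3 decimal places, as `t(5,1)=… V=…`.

t(5,1)=2.076 V=123.616

span = t_max - t_min = 3.34 - 0.72 = 2.620
L(5,1) = 132, L_eff = 1 - 132/255 = 0.482353 (inverted)
t(5,1) = 3.34 - 2.620·0.482353 = 2.076
Σt over all 5·6 pixels = 709927/12750 ≈ 55.6805490
V = pitch²·Σt = 1.49²·709927/12750 = 123.616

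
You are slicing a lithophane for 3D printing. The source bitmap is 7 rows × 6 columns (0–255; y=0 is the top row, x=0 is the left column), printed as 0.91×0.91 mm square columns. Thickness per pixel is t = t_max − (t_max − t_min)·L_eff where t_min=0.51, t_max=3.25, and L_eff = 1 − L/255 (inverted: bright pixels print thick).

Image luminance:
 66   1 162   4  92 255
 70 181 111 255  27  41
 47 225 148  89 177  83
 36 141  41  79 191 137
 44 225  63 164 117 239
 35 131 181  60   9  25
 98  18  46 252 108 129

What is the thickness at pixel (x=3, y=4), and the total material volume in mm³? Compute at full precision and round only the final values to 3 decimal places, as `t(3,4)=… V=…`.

span = t_max - t_min = 3.25 - 0.51 = 2.740
L(3,4) = 164, L_eff = 1 - 164/255 = 0.356863 (inverted)
t(3,4) = 3.25 - 2.740·0.356863 = 2.272
Σt over all 7·6 pixels = 451858/6375 ≈ 70.8796863
V = pitch²·Σt = 0.91²·451858/6375 = 58.695

t(3,4)=2.272 V=58.695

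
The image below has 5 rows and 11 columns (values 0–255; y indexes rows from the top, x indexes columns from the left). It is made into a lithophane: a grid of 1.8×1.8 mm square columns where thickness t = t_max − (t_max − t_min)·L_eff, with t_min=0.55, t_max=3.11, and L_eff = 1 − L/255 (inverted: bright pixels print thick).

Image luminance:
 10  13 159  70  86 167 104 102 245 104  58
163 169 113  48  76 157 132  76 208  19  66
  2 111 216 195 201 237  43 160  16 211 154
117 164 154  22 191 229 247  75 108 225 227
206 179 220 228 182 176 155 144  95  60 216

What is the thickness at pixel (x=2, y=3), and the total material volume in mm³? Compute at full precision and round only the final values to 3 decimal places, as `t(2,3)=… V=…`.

t(2,3)=2.096 V=342.321

span = t_max - t_min = 3.11 - 0.55 = 2.560
L(2,3) = 154, L_eff = 1 - 154/255 = 0.396078 (inverted)
t(2,3) = 3.11 - 2.560·0.396078 = 2.096
Σt over all 5·11 pixels = 2694191/25500 ≈ 105.6545490
V = pitch²·Σt = 1.8²·2694191/25500 = 342.321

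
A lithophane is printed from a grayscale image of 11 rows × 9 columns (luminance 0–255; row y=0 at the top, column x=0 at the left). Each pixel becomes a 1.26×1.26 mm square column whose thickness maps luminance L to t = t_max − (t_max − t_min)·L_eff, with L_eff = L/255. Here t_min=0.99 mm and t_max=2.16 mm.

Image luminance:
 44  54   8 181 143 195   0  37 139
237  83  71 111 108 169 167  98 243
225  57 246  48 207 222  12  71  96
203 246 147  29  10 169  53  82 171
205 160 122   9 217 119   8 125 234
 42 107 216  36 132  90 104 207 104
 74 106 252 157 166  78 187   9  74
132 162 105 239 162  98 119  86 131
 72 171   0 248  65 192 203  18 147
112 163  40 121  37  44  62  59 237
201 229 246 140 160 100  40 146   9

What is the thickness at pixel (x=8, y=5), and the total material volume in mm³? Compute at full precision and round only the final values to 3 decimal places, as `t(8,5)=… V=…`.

t(8,5)=1.683 V=250.493

span = t_max - t_min = 2.16 - 0.99 = 1.170
L(8,5) = 104, L_eff = 104/255 = 0.407843
t(8,5) = 2.16 - 1.170·0.407843 = 1.683
Σt over all 11·9 pixels = 670569/4250 ≈ 157.7809412
V = pitch²·Σt = 1.26²·670569/4250 = 250.493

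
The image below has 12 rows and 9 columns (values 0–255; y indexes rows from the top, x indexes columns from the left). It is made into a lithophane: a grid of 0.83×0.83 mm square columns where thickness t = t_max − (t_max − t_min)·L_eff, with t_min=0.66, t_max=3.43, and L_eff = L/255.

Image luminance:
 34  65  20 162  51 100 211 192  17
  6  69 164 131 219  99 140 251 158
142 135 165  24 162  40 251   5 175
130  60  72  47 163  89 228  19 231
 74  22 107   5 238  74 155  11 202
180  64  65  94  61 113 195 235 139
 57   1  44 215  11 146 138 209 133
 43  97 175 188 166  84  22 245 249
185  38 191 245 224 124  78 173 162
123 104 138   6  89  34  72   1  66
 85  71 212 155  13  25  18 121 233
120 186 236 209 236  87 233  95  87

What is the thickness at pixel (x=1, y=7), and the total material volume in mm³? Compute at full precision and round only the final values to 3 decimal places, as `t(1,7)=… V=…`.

span = t_max - t_min = 3.43 - 0.66 = 2.770
L(1,7) = 97, L_eff = 97/255 = 0.380392
t(1,7) = 3.43 - 2.770·0.380392 = 2.376
Σt over all 12·9 pixels = 5856577/25500 ≈ 229.6696863
V = pitch²·Σt = 0.83²·5856577/25500 = 158.219

t(1,7)=2.376 V=158.219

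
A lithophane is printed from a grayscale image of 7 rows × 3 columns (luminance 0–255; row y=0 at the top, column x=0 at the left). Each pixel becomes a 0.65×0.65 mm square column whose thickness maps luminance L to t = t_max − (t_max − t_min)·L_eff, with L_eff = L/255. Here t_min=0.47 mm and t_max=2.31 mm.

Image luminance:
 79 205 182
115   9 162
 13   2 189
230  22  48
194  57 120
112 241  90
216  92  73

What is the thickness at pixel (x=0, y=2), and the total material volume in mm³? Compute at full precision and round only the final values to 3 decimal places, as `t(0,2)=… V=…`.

t(0,2)=2.216 V=13.023

span = t_max - t_min = 2.31 - 0.47 = 1.840
L(0,2) = 13, L_eff = 13/255 = 0.050980
t(0,2) = 2.31 - 1.840·0.050980 = 2.216
Σt over all 7·3 pixels = 262007/8500 ≈ 30.8243529
V = pitch²·Σt = 0.65²·262007/8500 = 13.023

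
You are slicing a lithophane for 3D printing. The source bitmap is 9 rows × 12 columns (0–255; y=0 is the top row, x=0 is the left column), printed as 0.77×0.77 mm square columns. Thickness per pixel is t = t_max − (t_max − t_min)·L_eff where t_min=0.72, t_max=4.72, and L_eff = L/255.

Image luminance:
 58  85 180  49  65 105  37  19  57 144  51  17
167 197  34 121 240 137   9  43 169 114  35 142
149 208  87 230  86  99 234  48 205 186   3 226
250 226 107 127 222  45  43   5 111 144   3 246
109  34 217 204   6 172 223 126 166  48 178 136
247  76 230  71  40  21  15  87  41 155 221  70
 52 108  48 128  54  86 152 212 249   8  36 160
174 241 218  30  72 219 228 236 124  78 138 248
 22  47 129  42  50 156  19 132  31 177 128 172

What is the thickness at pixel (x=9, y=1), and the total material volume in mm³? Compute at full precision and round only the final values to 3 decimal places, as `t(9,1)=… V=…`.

t(9,1)=2.932 V=182.615

span = t_max - t_min = 4.72 - 0.72 = 4.000
L(9,1) = 114, L_eff = 114/255 = 0.447059
t(9,1) = 4.72 - 4.000·0.447059 = 2.932
Σt over all 9·12 pixels = 392704/1275 ≈ 308.0031373
V = pitch²·Σt = 0.77²·392704/1275 = 182.615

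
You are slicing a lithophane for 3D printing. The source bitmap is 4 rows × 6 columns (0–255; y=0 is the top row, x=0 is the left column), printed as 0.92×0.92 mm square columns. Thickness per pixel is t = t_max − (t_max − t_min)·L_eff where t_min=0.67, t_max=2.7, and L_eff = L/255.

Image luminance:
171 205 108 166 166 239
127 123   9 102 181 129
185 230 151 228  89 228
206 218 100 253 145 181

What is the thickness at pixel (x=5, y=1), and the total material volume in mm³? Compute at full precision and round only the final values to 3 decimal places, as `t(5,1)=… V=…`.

t(5,1)=1.673 V=28.299

span = t_max - t_min = 2.7 - 0.67 = 2.030
L(5,1) = 129, L_eff = 129/255 = 0.505882
t(5,1) = 2.7 - 2.030·0.505882 = 1.673
Σt over all 4·6 pixels = 42629/1275 ≈ 33.4345098
V = pitch²·Σt = 0.92²·42629/1275 = 28.299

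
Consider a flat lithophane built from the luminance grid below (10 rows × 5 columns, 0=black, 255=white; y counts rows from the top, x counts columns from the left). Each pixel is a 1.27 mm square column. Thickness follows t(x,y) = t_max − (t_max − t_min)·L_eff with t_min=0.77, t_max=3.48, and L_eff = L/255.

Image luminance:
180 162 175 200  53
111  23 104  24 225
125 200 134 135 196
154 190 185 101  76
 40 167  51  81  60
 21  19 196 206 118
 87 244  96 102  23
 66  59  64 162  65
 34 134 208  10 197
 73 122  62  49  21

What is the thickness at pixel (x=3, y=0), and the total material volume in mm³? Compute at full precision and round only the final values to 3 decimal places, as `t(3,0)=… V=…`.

span = t_max - t_min = 3.48 - 0.77 = 2.710
L(3,0) = 200, L_eff = 200/255 = 0.784314
t(3,0) = 3.48 - 2.710·0.784314 = 1.355
Σt over all 10·5 pixels = 292211/2550 ≈ 114.5925490
V = pitch²·Σt = 1.27²·292211/2550 = 184.826

t(3,0)=1.355 V=184.826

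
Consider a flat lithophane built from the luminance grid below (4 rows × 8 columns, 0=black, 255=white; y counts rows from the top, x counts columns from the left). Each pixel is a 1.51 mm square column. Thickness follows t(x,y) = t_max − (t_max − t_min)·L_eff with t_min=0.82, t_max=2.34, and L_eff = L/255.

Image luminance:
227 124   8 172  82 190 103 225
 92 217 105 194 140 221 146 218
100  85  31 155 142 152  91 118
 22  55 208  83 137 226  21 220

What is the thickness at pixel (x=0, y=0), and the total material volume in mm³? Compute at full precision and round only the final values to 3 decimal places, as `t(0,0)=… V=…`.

t(0,0)=0.987 V=112.156

span = t_max - t_min = 2.34 - 0.82 = 1.520
L(0,0) = 227, L_eff = 227/255 = 0.890196
t(0,0) = 2.34 - 1.520·0.890196 = 0.987
Σt over all 4·8 pixels = 62716/1275 ≈ 49.1890196
V = pitch²·Σt = 1.51²·62716/1275 = 112.156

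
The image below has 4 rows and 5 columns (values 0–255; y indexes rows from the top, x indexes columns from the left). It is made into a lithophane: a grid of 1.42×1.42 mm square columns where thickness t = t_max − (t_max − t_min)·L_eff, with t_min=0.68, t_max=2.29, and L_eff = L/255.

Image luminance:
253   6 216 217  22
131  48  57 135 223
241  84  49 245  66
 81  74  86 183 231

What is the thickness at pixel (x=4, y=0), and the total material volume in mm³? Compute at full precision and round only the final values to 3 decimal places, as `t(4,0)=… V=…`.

span = t_max - t_min = 2.29 - 0.68 = 1.610
L(4,0) = 22, L_eff = 22/255 = 0.086275
t(4,0) = 2.29 - 1.610·0.086275 = 2.151
Σt over all 4·5 pixels = 185393/6375 ≈ 29.0812549
V = pitch²·Σt = 1.42²·185393/6375 = 58.639

t(4,0)=2.151 V=58.639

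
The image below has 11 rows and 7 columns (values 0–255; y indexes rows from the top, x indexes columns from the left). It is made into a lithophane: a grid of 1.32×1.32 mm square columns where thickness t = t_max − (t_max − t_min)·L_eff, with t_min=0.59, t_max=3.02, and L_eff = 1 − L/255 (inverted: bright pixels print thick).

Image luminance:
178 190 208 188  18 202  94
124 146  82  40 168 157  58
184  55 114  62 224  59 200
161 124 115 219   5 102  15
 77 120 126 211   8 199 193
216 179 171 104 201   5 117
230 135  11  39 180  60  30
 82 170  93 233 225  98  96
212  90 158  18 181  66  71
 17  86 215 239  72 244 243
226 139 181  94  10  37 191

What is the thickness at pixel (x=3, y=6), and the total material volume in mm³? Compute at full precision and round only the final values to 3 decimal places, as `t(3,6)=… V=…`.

span = t_max - t_min = 3.02 - 0.59 = 2.430
L(3,6) = 39, L_eff = 1 - 39/255 = 0.847059 (inverted)
t(3,6) = 3.02 - 2.430·0.847059 = 0.962
Σt over all 11·7 pixels = 593663/4250 ≈ 139.6854118
V = pitch²·Σt = 1.32²·593663/4250 = 243.388

t(3,6)=0.962 V=243.388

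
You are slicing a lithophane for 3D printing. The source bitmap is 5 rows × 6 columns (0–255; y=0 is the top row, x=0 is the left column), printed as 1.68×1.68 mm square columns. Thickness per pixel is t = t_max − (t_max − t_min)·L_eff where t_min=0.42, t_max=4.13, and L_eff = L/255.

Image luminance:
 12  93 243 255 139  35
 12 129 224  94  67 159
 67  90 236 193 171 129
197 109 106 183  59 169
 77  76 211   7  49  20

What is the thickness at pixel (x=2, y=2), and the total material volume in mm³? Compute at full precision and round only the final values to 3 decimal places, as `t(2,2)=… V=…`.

t(2,2)=0.696 V=201.416

span = t_max - t_min = 4.13 - 0.42 = 3.710
L(2,2) = 236, L_eff = 236/255 = 0.925490
t(2,2) = 4.13 - 3.710·0.925490 = 0.696
Σt over all 5·6 pixels = 1819769/25500 ≈ 71.3634902
V = pitch²·Σt = 1.68²·1819769/25500 = 201.416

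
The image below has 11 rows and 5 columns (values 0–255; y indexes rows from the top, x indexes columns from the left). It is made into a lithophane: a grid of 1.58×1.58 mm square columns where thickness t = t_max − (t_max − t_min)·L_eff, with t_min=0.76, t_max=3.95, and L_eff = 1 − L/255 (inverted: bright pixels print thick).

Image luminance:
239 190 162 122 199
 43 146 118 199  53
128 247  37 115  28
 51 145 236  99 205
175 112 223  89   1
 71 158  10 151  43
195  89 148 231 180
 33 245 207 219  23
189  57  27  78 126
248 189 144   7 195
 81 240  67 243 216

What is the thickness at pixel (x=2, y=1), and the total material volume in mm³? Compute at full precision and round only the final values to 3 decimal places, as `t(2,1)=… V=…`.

span = t_max - t_min = 3.95 - 0.76 = 3.190
L(2,1) = 118, L_eff = 1 - 118/255 = 0.537255 (inverted)
t(2,1) = 3.95 - 3.190·0.537255 = 2.236
Σt over all 11·5 pixels = 862367/6375 ≈ 135.2732549
V = pitch²·Σt = 1.58²·862367/6375 = 337.696

t(2,1)=2.236 V=337.696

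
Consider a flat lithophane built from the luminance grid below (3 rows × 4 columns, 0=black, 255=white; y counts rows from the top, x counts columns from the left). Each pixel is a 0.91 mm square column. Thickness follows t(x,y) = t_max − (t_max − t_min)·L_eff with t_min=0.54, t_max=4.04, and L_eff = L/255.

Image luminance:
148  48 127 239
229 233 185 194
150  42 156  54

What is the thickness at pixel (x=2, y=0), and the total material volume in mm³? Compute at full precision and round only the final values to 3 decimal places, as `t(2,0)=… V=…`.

span = t_max - t_min = 4.04 - 0.54 = 3.500
L(2,0) = 127, L_eff = 127/255 = 0.498039
t(2,0) = 4.04 - 3.500·0.498039 = 2.297
Σt over all 3·4 pixels = 60449/2550 ≈ 23.7054902
V = pitch²·Σt = 0.91²·60449/2550 = 19.631

t(2,0)=2.297 V=19.631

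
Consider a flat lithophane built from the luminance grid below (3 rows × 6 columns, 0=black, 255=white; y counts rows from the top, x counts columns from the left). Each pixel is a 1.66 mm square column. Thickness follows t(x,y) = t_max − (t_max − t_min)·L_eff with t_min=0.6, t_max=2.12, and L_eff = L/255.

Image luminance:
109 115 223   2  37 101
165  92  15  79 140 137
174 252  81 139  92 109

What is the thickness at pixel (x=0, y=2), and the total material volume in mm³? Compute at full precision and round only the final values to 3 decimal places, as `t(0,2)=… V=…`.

span = t_max - t_min = 2.12 - 0.6 = 1.520
L(0,2) = 174, L_eff = 174/255 = 0.682353
t(0,2) = 2.12 - 1.520·0.682353 = 1.083
Σt over all 3·6 pixels = 164914/6375 ≈ 25.8688627
V = pitch²·Σt = 1.66²·164914/6375 = 71.284

t(0,2)=1.083 V=71.284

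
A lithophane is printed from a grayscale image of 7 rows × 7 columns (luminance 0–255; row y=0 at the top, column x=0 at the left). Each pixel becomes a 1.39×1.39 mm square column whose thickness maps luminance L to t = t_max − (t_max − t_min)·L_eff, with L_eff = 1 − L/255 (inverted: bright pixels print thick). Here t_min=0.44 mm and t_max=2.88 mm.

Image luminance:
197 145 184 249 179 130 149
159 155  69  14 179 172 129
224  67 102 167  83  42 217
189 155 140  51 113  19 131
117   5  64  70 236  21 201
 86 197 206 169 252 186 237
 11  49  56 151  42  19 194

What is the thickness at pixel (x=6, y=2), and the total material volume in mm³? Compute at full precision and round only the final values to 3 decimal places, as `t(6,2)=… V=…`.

t(6,2)=2.516 V=159.588

span = t_max - t_min = 2.88 - 0.44 = 2.440
L(6,2) = 217, L_eff = 1 - 217/255 = 0.149020 (inverted)
t(6,2) = 2.88 - 2.440·0.149020 = 2.516
Σt over all 7·7 pixels = 526564/6375 ≈ 82.5982745
V = pitch²·Σt = 1.39²·526564/6375 = 159.588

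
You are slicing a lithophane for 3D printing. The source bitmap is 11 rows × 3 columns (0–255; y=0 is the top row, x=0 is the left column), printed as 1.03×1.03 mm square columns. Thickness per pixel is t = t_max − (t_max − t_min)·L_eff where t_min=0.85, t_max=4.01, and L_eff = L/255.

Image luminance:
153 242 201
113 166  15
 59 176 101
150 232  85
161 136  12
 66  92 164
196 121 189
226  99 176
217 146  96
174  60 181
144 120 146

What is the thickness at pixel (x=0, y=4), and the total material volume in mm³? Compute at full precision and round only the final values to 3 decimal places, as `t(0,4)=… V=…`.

span = t_max - t_min = 4.01 - 0.85 = 3.160
L(0,4) = 161, L_eff = 161/255 = 0.631373
t(0,4) = 4.01 - 3.160·0.631373 = 2.015
Σt over all 11·3 pixels = 76643/1020 ≈ 75.1401961
V = pitch²·Σt = 1.03²·76643/1020 = 79.716

t(0,4)=2.015 V=79.716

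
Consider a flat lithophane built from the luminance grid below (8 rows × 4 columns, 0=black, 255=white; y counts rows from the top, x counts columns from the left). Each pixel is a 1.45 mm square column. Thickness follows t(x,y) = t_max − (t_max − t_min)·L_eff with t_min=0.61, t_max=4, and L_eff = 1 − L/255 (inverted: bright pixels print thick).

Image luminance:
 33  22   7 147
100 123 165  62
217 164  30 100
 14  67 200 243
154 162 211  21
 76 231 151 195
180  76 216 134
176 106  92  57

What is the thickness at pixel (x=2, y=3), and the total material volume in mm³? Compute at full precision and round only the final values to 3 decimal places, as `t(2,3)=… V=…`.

span = t_max - t_min = 4 - 0.61 = 3.390
L(2,3) = 200, L_eff = 1 - 200/255 = 0.215686 (inverted)
t(2,3) = 4 - 3.390·0.215686 = 3.269
Σt over all 8·4 pixels = 152559/2125 ≈ 71.7924706
V = pitch²·Σt = 1.45²·152559/2125 = 150.944

t(2,3)=3.269 V=150.944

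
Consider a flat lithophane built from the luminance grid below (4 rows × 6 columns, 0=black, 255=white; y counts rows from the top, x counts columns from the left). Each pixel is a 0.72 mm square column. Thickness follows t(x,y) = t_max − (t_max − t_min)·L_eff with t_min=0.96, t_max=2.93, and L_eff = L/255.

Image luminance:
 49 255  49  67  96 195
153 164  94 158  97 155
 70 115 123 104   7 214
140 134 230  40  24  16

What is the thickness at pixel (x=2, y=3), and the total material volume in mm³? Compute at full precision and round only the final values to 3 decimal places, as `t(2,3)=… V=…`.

span = t_max - t_min = 2.93 - 0.96 = 1.970
L(2,3) = 230, L_eff = 230/255 = 0.901961
t(2,3) = 2.93 - 1.970·0.901961 = 1.153
Σt over all 4·6 pixels = 1251607/25500 ≈ 49.0826275
V = pitch²·Σt = 0.72²·1251607/25500 = 25.444

t(2,3)=1.153 V=25.444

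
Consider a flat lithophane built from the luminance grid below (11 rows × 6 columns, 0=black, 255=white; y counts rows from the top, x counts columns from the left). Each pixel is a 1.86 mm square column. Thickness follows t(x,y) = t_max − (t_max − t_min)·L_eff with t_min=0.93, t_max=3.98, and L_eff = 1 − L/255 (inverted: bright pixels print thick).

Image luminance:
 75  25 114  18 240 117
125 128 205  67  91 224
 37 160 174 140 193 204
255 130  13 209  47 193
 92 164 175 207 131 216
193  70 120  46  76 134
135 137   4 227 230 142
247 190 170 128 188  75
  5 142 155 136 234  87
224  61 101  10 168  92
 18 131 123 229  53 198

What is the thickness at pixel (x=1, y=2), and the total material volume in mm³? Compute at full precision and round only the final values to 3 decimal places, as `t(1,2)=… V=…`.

t(1,2)=2.844 V=578.476

span = t_max - t_min = 3.98 - 0.93 = 3.050
L(1,2) = 160, L_eff = 1 - 160/255 = 0.372549 (inverted)
t(1,2) = 3.98 - 3.050·0.372549 = 2.844
Σt over all 11·6 pixels = 426383/2550 ≈ 167.2090196
V = pitch²·Σt = 1.86²·426383/2550 = 578.476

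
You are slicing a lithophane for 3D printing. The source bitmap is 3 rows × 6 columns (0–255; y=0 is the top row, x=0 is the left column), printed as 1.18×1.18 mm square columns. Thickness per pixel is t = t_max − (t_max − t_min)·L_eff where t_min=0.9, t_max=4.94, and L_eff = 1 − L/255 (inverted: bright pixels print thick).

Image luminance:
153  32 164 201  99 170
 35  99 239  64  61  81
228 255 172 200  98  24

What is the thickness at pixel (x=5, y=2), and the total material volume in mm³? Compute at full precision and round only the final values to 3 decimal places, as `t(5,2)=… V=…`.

span = t_max - t_min = 4.94 - 0.9 = 4.040
L(5,2) = 24, L_eff = 1 - 24/255 = 0.905882 (inverted)
t(5,2) = 4.94 - 4.040·0.905882 = 1.280
Σt over all 3·6 pixels = 13726/255 ≈ 53.8274510
V = pitch²·Σt = 1.18²·13726/255 = 74.949

t(5,2)=1.280 V=74.949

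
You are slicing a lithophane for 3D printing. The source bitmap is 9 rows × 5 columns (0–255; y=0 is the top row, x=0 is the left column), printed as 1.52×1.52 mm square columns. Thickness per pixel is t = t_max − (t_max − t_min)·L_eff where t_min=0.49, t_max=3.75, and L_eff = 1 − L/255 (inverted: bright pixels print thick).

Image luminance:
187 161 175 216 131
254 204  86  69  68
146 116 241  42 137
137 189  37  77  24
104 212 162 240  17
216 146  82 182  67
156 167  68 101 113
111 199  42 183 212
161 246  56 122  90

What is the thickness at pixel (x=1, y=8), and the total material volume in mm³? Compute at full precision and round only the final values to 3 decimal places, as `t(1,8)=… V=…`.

t(1,8)=3.635 V=232.655

span = t_max - t_min = 3.75 - 0.49 = 3.260
L(1,8) = 246, L_eff = 1 - 246/255 = 0.035294 (inverted)
t(1,8) = 3.75 - 3.260·0.035294 = 3.635
Σt over all 9·5 pixels = 2567827/25500 ≈ 100.6990980
V = pitch²·Σt = 1.52²·2567827/25500 = 232.655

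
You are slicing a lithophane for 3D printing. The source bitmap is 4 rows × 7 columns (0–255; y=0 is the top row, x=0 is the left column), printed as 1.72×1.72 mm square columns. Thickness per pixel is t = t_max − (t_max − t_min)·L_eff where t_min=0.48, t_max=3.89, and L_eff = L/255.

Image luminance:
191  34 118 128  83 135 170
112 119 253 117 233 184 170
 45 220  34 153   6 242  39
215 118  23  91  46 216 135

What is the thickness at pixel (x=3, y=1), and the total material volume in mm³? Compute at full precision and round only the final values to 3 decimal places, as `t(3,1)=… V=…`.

span = t_max - t_min = 3.89 - 0.48 = 3.410
L(3,1) = 117, L_eff = 117/255 = 0.458824
t(3,1) = 3.89 - 3.410·0.458824 = 2.325
Σt over all 4·7 pixels = 51321/850 ≈ 60.3776471
V = pitch²·Σt = 1.72²·51321/850 = 178.621

t(3,1)=2.325 V=178.621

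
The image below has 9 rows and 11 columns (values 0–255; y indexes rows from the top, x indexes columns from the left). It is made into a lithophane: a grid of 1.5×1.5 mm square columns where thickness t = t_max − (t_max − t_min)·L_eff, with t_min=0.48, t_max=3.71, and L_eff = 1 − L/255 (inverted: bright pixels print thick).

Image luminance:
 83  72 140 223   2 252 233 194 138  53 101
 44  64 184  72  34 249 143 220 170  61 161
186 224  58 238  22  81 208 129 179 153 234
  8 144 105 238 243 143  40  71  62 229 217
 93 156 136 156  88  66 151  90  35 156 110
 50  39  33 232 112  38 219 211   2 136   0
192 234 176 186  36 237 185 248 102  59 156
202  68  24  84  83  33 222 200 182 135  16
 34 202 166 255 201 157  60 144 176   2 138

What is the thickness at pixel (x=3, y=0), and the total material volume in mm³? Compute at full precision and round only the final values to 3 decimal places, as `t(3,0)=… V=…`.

t(3,0)=3.305 V=477.677

span = t_max - t_min = 3.71 - 0.48 = 3.230
L(3,0) = 223, L_eff = 1 - 223/255 = 0.125490 (inverted)
t(3,0) = 3.71 - 3.230·0.125490 = 3.305
Σt over all 9·11 pixels = 318451/1500 ≈ 212.3006667
V = pitch²·Σt = 1.5²·318451/1500 = 477.677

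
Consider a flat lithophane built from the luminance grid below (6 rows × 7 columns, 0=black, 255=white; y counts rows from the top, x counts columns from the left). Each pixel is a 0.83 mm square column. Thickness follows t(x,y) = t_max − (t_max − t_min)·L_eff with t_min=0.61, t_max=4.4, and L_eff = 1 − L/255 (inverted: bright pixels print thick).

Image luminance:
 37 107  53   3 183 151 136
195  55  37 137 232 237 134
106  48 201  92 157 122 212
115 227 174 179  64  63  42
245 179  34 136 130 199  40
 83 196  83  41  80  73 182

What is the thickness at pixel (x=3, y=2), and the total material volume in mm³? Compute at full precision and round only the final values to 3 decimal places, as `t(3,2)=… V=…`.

t(3,2)=1.977 V=70.892

span = t_max - t_min = 4.4 - 0.61 = 3.790
L(3,2) = 92, L_eff = 1 - 92/255 = 0.639216 (inverted)
t(3,2) = 4.4 - 3.790·0.639216 = 1.977
Σt over all 6·7 pixels = 262411/2550 ≈ 102.9062745
V = pitch²·Σt = 0.83²·262411/2550 = 70.892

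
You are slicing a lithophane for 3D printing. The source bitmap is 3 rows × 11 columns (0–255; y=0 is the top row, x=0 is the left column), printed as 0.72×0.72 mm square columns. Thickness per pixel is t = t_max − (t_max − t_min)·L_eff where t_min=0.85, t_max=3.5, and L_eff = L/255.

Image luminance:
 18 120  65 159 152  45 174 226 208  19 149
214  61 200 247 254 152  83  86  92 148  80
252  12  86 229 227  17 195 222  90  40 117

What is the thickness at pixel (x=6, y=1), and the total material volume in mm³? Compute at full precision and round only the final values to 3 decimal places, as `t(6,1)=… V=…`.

t(6,1)=2.637 V=35.961

span = t_max - t_min = 3.5 - 0.85 = 2.650
L(6,1) = 83, L_eff = 83/255 = 0.325490
t(6,1) = 3.5 - 2.650·0.325490 = 2.637
Σt over all 3·11 pixels = 353783/5100 ≈ 69.3692157
V = pitch²·Σt = 0.72²·353783/5100 = 35.961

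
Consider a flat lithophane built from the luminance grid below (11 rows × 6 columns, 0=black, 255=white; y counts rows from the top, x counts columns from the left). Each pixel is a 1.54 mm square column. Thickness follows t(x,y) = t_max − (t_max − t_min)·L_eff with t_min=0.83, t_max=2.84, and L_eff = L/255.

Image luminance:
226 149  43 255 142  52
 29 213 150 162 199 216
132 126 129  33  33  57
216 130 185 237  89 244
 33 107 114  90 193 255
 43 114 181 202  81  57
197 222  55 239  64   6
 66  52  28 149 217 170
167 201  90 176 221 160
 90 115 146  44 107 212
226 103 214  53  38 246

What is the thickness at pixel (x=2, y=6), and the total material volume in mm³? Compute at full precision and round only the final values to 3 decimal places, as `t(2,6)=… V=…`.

span = t_max - t_min = 2.84 - 0.83 = 2.010
L(2,6) = 55, L_eff = 55/255 = 0.215686
t(2,6) = 2.84 - 2.010·0.215686 = 2.406
Σt over all 11·6 pixels = 990843/8500 ≈ 116.5697647
V = pitch²·Σt = 1.54²·990843/8500 = 276.457

t(2,6)=2.406 V=276.457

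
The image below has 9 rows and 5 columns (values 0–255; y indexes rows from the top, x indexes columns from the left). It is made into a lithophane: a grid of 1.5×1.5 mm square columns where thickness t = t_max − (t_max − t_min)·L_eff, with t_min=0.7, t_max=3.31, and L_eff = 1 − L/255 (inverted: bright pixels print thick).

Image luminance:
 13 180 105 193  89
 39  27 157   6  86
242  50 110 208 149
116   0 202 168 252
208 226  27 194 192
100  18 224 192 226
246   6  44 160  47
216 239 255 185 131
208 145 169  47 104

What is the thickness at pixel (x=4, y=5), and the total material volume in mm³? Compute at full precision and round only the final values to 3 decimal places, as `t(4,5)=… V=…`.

span = t_max - t_min = 3.31 - 0.7 = 2.610
L(4,5) = 226, L_eff = 1 - 226/255 = 0.113725 (inverted)
t(4,5) = 3.31 - 2.610·0.113725 = 3.013
Σt over all 9·5 pixels = 807237/8500 ≈ 94.9690588
V = pitch²·Σt = 1.5²·807237/8500 = 213.680

t(4,5)=3.013 V=213.680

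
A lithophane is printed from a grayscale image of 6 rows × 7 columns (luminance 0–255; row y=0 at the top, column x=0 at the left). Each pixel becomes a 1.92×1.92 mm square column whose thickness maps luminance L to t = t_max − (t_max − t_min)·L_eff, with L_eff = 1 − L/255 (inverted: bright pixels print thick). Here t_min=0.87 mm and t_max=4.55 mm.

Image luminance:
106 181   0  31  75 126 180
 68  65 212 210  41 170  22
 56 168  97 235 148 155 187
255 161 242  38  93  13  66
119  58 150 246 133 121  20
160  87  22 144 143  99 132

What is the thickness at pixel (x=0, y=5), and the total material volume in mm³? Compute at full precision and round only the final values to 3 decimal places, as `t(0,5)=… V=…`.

span = t_max - t_min = 4.55 - 0.87 = 3.680
L(0,5) = 160, L_eff = 1 - 160/255 = 0.372549 (inverted)
t(0,5) = 4.55 - 3.680·0.372549 = 3.179
Σt over all 6·7 pixels = 55693/510 ≈ 109.2019608
V = pitch²·Σt = 1.92²·55693/510 = 402.562

t(0,5)=3.179 V=402.562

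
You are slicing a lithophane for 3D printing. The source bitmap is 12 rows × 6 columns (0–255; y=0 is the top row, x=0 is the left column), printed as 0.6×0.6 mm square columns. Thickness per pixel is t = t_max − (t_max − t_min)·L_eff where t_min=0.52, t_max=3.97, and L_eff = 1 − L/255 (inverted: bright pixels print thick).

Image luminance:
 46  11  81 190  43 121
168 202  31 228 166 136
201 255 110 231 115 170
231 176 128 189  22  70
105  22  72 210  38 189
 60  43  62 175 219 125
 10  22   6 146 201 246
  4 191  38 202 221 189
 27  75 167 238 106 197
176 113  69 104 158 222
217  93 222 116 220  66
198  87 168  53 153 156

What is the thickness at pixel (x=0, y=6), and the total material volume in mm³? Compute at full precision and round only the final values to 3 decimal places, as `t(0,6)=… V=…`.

span = t_max - t_min = 3.97 - 0.52 = 3.450
L(0,6) = 10, L_eff = 1 - 10/255 = 0.960784 (inverted)
t(0,6) = 3.97 - 3.450·0.960784 = 0.655
Σt over all 12·6 pixels = 141281/850 ≈ 166.2129412
V = pitch²·Σt = 0.6²·141281/850 = 59.837

t(0,6)=0.655 V=59.837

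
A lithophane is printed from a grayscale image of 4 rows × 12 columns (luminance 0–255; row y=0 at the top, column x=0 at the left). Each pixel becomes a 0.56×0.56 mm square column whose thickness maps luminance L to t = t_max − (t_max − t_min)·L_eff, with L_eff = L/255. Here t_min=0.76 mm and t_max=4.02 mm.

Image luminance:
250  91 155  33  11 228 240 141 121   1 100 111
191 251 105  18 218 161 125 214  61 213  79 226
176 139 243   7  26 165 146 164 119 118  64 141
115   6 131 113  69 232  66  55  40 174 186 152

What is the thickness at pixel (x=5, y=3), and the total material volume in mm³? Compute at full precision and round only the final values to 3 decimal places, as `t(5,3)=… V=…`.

t(5,3)=1.054 V=35.692

span = t_max - t_min = 4.02 - 0.76 = 3.260
L(5,3) = 232, L_eff = 232/255 = 0.909804
t(5,3) = 4.02 - 3.260·0.909804 = 1.054
Σt over all 4·12 pixels = 1451107/12750 ≈ 113.8123137
V = pitch²·Σt = 0.56²·1451107/12750 = 35.692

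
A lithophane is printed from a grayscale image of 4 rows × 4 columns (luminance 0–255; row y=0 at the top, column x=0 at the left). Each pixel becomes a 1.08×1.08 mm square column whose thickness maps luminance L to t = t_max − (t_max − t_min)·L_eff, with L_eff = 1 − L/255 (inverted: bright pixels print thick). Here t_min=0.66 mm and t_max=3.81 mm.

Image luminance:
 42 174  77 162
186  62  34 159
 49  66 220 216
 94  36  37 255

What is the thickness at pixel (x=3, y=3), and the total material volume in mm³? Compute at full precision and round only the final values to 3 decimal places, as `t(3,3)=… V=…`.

t(3,3)=3.810 V=39.247

span = t_max - t_min = 3.81 - 0.66 = 3.150
L(3,3) = 255, L_eff = 1 - 255/255 = 0.000000 (inverted)
t(3,3) = 3.81 - 3.150·0.000000 = 3.810
Σt over all 4·4 pixels = 57201/1700 ≈ 33.6476471
V = pitch²·Σt = 1.08²·57201/1700 = 39.247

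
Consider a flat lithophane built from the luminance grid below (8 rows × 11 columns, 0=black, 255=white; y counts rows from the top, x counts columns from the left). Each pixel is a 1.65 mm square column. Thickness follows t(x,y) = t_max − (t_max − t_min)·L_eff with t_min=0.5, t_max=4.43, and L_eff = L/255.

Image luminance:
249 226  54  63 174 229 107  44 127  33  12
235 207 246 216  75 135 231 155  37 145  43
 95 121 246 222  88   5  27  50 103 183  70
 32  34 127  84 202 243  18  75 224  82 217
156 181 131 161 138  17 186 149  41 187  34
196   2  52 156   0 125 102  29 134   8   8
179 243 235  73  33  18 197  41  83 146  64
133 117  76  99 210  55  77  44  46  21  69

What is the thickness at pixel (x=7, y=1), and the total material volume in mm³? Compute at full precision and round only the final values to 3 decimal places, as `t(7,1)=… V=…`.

span = t_max - t_min = 4.43 - 0.5 = 3.930
L(7,1) = 155, L_eff = 155/255 = 0.607843
t(7,1) = 4.43 - 3.930·0.607843 = 2.041
Σt over all 8·11 pixels = 1998007/8500 ≈ 235.0596471
V = pitch²·Σt = 1.65²·1998007/8500 = 639.950

t(7,1)=2.041 V=639.950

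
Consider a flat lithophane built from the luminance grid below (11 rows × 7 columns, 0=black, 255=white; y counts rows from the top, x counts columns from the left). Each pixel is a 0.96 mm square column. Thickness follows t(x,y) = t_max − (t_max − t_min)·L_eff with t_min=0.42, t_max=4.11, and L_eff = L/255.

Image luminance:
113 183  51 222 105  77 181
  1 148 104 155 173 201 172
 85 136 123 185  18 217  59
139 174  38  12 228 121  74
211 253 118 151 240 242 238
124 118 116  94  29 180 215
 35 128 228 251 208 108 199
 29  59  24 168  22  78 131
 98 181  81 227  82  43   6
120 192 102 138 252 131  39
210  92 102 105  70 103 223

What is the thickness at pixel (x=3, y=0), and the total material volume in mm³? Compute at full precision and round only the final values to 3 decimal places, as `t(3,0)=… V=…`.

t(3,0)=0.898 V=157.111

span = t_max - t_min = 4.11 - 0.42 = 3.690
L(3,0) = 222, L_eff = 222/255 = 0.870588
t(3,0) = 4.11 - 3.690·0.870588 = 0.898
Σt over all 11·7 pixels = 362262/2125 ≈ 170.4762353
V = pitch²·Σt = 0.96²·362262/2125 = 157.111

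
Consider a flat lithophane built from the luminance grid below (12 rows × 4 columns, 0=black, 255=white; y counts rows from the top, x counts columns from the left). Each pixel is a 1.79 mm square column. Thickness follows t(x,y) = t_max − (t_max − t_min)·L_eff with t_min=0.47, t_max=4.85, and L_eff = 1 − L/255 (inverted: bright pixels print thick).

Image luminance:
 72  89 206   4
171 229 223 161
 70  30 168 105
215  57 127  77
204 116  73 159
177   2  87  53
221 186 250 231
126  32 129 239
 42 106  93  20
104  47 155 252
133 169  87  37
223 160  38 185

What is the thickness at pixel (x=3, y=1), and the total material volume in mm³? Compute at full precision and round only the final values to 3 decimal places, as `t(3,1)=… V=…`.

span = t_max - t_min = 4.85 - 0.47 = 4.380
L(3,1) = 161, L_eff = 1 - 161/255 = 0.368627 (inverted)
t(3,1) = 4.85 - 4.380·0.368627 = 3.235
Σt over all 12·4 pixels = 10882/85 ≈ 128.0235294
V = pitch²·Σt = 1.79²·10882/85 = 410.200

t(3,1)=3.235 V=410.200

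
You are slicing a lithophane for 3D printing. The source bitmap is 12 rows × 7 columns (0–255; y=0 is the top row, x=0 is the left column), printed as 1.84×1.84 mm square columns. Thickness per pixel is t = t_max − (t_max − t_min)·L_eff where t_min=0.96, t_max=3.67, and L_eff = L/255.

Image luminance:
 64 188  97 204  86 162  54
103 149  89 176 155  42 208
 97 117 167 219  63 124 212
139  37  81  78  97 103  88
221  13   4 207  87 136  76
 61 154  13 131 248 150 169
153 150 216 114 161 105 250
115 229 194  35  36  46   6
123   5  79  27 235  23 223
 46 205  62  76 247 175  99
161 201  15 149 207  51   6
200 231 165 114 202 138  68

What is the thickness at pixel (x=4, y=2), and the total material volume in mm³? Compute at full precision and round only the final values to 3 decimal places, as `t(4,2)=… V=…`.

t(4,2)=3.000 V=669.086

span = t_max - t_min = 3.67 - 0.96 = 2.710
L(4,2) = 63, L_eff = 63/255 = 0.247059
t(4,2) = 3.67 - 2.710·0.247059 = 3.000
Σt over all 12·7 pixels = 1259872/6375 ≈ 197.6269804
V = pitch²·Σt = 1.84²·1259872/6375 = 669.086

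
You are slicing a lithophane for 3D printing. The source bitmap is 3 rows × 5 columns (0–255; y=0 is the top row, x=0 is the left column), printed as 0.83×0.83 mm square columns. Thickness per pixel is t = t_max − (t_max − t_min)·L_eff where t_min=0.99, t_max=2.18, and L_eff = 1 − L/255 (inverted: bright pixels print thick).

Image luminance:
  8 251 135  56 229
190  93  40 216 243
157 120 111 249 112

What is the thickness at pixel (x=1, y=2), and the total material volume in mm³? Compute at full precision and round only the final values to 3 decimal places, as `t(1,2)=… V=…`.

span = t_max - t_min = 2.18 - 0.99 = 1.190
L(1,2) = 120, L_eff = 1 - 120/255 = 0.529412 (inverted)
t(1,2) = 2.18 - 1.190·0.529412 = 1.550
Σt over all 3·5 pixels = 7549/300 ≈ 25.1633333
V = pitch²·Σt = 0.83²·7549/300 = 17.335

t(1,2)=1.550 V=17.335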